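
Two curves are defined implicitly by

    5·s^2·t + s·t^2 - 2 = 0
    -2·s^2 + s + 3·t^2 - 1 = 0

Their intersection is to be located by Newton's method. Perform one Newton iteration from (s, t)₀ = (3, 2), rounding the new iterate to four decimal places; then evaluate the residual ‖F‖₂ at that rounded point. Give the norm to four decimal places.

At (3, 2): F = (100.0000, -4.0000).
Jacobian J = [[10·s·t + t^2, 5·s^2 + 2·s·t], [-4·s + 1, 6·t]].
At the point, J = [[64.0000, 57.0000], [-11.0000, 12.0000]] (det J = 1395.0000).
Solving J·Δ = −F gives Δ = (-1.0237, -0.6050).
Then the next iterate is (s, t)₁ = (1.9763, 1.3950).
Re-evaluating at (1.9763, 1.3950): F = (29.088617, -0.997148), so ‖F‖₂ = 29.1057.

29.1057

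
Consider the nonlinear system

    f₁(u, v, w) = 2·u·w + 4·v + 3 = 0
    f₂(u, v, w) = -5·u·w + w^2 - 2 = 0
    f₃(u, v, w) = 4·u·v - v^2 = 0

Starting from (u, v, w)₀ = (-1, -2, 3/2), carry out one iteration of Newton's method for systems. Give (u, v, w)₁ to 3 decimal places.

(-0.500, -0.625, 1.000)

At (-1, -2, 3/2): F = (-8.000, 7.750, 4.000).
Jacobian J = [[2·w, 4, 2·u], [-5·w, 0, -5·u + 2·w], [4·v, 4·u - 2·v, 0]].
At the point, J = [[3.000, 4.000, -2.000], [-7.500, 0.000, 8.000], [-8.000, 0.000, 0.000]] (det J = -256.000).
Solving J·Δ = −F gives Δ = (0.500, 1.375, -0.500).
Then the next iterate is (u, v, w)₁ = (-0.500, -0.625, 1.000).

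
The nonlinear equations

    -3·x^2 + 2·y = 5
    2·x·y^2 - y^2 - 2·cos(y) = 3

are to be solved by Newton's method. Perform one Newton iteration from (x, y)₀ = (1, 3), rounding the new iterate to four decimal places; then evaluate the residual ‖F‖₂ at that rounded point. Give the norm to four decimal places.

At (1, 3): F = (-2.0000, 7.979985).
Jacobian J = [[-6·x, 2], [2·y^2, 4·x·y - 2·y + 2·sin(y)]].
At the point, J = [[-6.0000, 2.0000], [18.0000, 6.282240]] (det J = -73.693440).
Solving J·Δ = −F gives Δ = (-0.3871, -0.1612).
Then the next iterate is (x, y)₁ = (0.6129, 2.8388).
Re-evaluating at (0.6129, 2.8388): F = (-0.449339, 0.728689), so ‖F‖₂ = 0.8561.

0.8561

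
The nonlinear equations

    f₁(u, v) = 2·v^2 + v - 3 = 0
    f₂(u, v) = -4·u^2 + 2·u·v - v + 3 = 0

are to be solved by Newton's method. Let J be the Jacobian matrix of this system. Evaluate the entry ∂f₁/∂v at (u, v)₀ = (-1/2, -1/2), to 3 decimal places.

-1.000

∂f₁/∂v = 4·v + 1.
At (-1/2, -1/2) this is -1.000.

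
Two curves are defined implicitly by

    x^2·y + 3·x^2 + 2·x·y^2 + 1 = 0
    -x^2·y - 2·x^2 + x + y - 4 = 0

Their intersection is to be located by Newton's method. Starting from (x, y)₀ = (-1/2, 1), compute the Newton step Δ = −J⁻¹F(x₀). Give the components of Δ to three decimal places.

At (-1/2, 1): F = (1.000, -4.250).
Jacobian J = [[2·x·y + 6·x + 2·y^2, x^2 + 4·x·y], [-2·x·y - 4·x + 1, -x^2 + 1]].
At the point, J = [[-2.000, -1.750], [4.000, 0.750]] (det J = 5.500).
Solving J·Δ = −F gives Δ = (1.216, -0.818).

(1.216, -0.818)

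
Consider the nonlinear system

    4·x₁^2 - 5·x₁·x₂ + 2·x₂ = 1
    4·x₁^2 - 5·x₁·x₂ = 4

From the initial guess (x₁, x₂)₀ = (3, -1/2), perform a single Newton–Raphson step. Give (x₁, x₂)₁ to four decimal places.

At (3, -1/2): F = (41.5000, 39.5000).
Jacobian J = [[8·x₁ - 5·x₂, -5·x₁ + 2], [8·x₁ - 5·x₂, -5·x₁]].
At the point, J = [[26.5000, -13.0000], [26.5000, -15.0000]] (det J = -53.0000).
Solving J·Δ = −F gives Δ = (-2.0566, -1.0000).
Then the next iterate is (x₁, x₂)₁ = (0.9434, -1.5000).

(0.9434, -1.5000)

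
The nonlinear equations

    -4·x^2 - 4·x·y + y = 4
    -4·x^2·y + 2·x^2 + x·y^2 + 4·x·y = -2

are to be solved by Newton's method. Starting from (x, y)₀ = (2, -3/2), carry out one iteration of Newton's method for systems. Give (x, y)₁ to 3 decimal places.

(1.057, -1.510)

At (2, -3/2): F = (-9.500, 26.500).
Jacobian J = [[-8·x - 4·y, -4·x + 1], [-8·x·y + 4·x + y^2 + 4·y, -4·x^2 + 2·x·y + 4·x]].
At the point, J = [[-10.000, -7.000], [28.250, -14.000]] (det J = 337.750).
Solving J·Δ = −F gives Δ = (-0.943, -0.010).
Then the next iterate is (x, y)₁ = (1.057, -1.510).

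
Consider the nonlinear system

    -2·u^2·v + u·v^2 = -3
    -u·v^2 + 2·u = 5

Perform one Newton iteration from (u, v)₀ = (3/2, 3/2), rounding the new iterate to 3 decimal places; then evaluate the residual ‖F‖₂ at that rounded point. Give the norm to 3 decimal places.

2.912

At (3/2, 3/2): F = (-0.375, -5.375).
Jacobian J = [[-4·u·v + v^2, -2·u^2 + 2·u·v], [-v^2 + 2, -2·u·v]].
At the point, J = [[-6.750, 0.000], [-0.250, -4.500]] (det J = 30.375).
Solving J·Δ = −F gives Δ = (-0.056, -1.191).
Then the next iterate is (u, v)₁ = (1.444, 0.309).
Re-evaluating at (1.444, 0.309): F = (1.84926, -2.24987), so ‖F‖₂ = 2.912.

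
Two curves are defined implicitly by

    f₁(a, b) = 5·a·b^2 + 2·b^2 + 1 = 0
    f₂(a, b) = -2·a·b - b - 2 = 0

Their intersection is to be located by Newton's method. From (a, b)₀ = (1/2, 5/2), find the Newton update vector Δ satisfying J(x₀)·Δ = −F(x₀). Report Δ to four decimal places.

At (1/2, 5/2): F = (29.1250, -7.0000).
Jacobian J = [[5·b^2, 10·a·b + 4·b], [-2·b, -2·a - 1]].
At the point, J = [[31.2500, 22.5000], [-5.0000, -2.0000]] (det J = 50.0000).
Solving J·Δ = −F gives Δ = (-1.9850, 1.4625).

(-1.9850, 1.4625)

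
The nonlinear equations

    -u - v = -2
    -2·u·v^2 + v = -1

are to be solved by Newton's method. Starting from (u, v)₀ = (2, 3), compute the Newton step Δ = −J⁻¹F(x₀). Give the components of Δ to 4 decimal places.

(-7.4000, 4.4000)

At (2, 3): F = (-3.0000, -32.0000).
Jacobian J = [[-1, -1], [-2·v^2, -4·u·v + 1]].
At the point, J = [[-1.0000, -1.0000], [-18.0000, -23.0000]] (det J = 5.0000).
Solving J·Δ = −F gives Δ = (-7.4000, 4.4000).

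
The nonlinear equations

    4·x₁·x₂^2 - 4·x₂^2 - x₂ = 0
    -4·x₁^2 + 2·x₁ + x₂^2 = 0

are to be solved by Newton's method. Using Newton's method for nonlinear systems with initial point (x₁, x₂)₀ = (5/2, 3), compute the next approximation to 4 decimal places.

At (5/2, 3): F = (51.0000, -11.0000).
Jacobian J = [[4·x₂^2, 8·x₁·x₂ - 8·x₂ - 1], [-8·x₁ + 2, 2·x₂]].
At the point, J = [[36.0000, 35.0000], [-18.0000, 6.0000]] (det J = 846.0000).
Solving J·Δ = −F gives Δ = (-0.8168, -0.6170).
Then the next iterate is (x₁, x₂)₁ = (1.6832, 2.3830).

(1.6832, 2.3830)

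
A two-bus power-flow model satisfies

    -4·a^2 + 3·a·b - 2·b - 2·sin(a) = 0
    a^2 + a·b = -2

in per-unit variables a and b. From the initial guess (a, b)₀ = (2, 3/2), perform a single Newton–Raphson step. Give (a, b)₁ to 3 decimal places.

At (2, 3/2): F = (-11.81859, 9.000).
Jacobian J = [[-8·a + 3·b - 2·cos(a), 3·a - 2], [2·a + b, a]].
At the point, J = [[-10.66771, 4.000], [5.500, 2.000]] (det J = -43.33541).
Solving J·Δ = −F gives Δ = (-1.376, -0.716).
Then the next iterate is (a, b)₁ = (0.624, 0.784).

(0.624, 0.784)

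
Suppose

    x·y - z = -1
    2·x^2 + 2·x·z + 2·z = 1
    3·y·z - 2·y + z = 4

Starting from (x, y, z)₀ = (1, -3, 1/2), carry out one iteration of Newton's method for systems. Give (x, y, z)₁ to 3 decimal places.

(0.658, -1.849, 0.178)

At (1, -3, 1/2): F = (-2.500, 3.000, -2.000).
Jacobian J = [[y, x, -1], [4·x + 2·z, 0, 2·x + 2], [0, 3·z - 2, 3·y + 1]].
At the point, J = [[-3.000, 1.000, -1.000], [5.000, 0.000, 4.000], [0.000, -0.500, -8.000]] (det J = 36.500).
Solving J·Δ = −F gives Δ = (-0.342, 1.151, -0.322).
Then the next iterate is (x, y, z)₁ = (0.658, -1.849, 0.178).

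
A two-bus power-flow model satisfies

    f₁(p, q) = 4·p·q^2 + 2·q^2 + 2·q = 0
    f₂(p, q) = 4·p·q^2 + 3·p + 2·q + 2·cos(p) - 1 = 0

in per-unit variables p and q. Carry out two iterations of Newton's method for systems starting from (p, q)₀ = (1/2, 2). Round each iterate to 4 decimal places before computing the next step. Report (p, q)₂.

(-0.2003, 0.6988)

At (1/2, 2): F = (20.0000, 14.255165).
Jacobian J = [[4·q^2, 8·p·q + 4·q + 2], [4·q^2 - 2·sin(p) + 3, 8·p·q + 2]].
At the point, J = [[16.0000, 18.0000], [18.041149, 10.0000]] (det J = -164.740681).
Solving J·Δ = −F gives Δ = (-0.3435, -0.8058).
Then the next iterate is (p, q)₁ = (0.1565, 1.1942).
Round to (0.1565, 1.1942) and repeat: F = (6.133374, 4.726205), J = [[5.704455, 8.271938], [8.392731, 3.495138]].
Δ = (-0.3568, -0.4954), so (p, q)₂ = (-0.2003, 0.6988).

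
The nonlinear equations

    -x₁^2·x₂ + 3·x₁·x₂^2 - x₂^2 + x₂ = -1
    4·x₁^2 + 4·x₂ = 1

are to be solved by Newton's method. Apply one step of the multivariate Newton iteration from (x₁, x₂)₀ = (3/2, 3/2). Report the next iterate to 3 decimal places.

(0.505, 0.985)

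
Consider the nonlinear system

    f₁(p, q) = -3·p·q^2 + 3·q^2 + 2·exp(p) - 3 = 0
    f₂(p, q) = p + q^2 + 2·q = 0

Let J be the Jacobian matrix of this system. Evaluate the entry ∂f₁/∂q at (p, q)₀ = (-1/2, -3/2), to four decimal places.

∂f₁/∂q = -6·p·q + 6·q.
At (-1/2, -3/2) this is -13.5000.

-13.5000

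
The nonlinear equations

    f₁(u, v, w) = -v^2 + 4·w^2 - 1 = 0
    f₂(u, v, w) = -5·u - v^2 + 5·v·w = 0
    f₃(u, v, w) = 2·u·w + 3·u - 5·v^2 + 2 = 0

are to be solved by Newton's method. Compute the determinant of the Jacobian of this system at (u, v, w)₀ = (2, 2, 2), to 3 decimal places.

568.000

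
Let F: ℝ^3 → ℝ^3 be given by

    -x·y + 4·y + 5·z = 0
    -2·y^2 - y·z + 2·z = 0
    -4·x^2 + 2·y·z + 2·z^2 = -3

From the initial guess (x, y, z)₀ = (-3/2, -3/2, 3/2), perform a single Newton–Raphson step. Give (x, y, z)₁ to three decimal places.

(-1.033, -2.707, 2.837)

At (-3/2, -3/2, 3/2): F = (-0.750, 0.750, -6.000).
Jacobian J = [[-y, -x + 4, 5], [0, -4·y - z, -y + 2], [-8·x, 2·z, 2·y + 4·z]].
At the point, J = [[1.500, 5.500, 5.000], [0.000, 4.500, 3.500], [12.000, 3.000, 3.000]] (det J = -34.500).
Solving J·Δ = −F gives Δ = (0.467, -1.207, 1.337).
Then the next iterate is (x, y, z)₁ = (-1.033, -2.707, 2.837).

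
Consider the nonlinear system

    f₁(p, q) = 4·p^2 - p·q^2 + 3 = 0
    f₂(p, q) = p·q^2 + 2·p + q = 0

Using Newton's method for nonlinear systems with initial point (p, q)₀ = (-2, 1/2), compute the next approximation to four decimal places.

(-1.0213, -1.2979)

At (-2, 1/2): F = (19.5000, -4.0000).
Jacobian J = [[8·p - q^2, -2·p·q], [q^2 + 2, 2·p·q + 1]].
At the point, J = [[-16.2500, 2.0000], [2.2500, -1.0000]] (det J = 11.7500).
Solving J·Δ = −F gives Δ = (0.9787, -1.7979).
Then the next iterate is (p, q)₁ = (-1.0213, -1.2979).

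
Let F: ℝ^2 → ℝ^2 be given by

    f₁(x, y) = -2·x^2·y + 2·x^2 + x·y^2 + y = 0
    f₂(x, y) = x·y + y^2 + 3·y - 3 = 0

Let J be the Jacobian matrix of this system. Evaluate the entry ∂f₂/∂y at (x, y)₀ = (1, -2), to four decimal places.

0.0000

∂f₂/∂y = x + 2·y + 3.
At (1, -2) this is 0.0000.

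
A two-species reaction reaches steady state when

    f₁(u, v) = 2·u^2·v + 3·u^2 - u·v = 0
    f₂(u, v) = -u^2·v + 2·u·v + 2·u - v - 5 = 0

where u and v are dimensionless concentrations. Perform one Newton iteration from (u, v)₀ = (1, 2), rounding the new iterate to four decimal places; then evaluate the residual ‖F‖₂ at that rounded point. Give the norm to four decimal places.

197.0003

At (1, 2): F = (5.0000, -3.0000).
Jacobian J = [[4·u·v + 6·u - v, 2·u^2 - u], [-2·u·v + 2·v + 2, -u^2 + 2·u - 1]].
At the point, J = [[12.0000, 1.0000], [2.0000, 0.0000]] (det J = -2.0000).
Solving J·Δ = −F gives Δ = (1.5000, -23.0000).
Then the next iterate is (u, v)₁ = (2.5000, -21.0000).
Re-evaluating at (2.5000, -21.0000): F = (-191.2500, 47.2500), so ‖F‖₂ = 197.0003.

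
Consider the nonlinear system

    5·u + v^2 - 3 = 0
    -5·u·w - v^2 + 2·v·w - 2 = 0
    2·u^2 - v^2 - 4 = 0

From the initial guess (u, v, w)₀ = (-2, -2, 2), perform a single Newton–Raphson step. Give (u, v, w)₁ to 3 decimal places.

At (-2, -2, 2): F = (-9.000, 6.000, 0.000).
Jacobian J = [[5, 2·v, 0], [-5·w, -2·v + 2·w, -5·u + 2·v], [4·u, -2·v, 0]].
At the point, J = [[5.000, -4.000, 0.000], [-10.000, 8.000, 6.000], [-8.000, 4.000, 0.000]] (det J = 72.000).
Solving J·Δ = −F gives Δ = (-3.000, -6.000, 2.000).
Then the next iterate is (u, v, w)₁ = (-5.000, -8.000, 4.000).

(-5.000, -8.000, 4.000)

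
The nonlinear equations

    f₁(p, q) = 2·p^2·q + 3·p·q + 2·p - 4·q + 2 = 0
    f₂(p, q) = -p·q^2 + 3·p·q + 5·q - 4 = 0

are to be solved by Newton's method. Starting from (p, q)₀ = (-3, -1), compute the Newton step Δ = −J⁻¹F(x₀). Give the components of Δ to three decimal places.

(0.833, -0.033)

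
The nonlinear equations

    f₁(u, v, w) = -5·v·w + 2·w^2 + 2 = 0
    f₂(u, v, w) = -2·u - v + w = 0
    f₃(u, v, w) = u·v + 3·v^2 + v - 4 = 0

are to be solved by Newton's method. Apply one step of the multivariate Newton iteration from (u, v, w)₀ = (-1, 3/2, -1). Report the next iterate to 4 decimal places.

At (-1, 3/2, -1): F = (11.5000, -0.5000, 2.7500).
Jacobian J = [[0, -5·w, -5·v + 4·w], [-2, -1, 1], [v, u + 6·v + 1, 0]].
At the point, J = [[0.0000, 5.0000, -11.5000], [-2.0000, -1.0000, 1.0000], [1.5000, 9.0000, 0.0000]] (det J = 197.2500).
Solving J·Δ = −F gives Δ = (0.3530, -0.3644, 0.8416).
Then the next iterate is (u, v, w)₁ = (-0.6470, 1.1356, -0.1584).

(-0.6470, 1.1356, -0.1584)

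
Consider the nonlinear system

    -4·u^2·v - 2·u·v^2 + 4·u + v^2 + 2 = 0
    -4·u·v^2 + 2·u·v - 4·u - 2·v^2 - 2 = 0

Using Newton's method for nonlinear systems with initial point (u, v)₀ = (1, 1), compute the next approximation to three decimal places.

At (1, 1): F = (1.000, -10.000).
Jacobian J = [[-8·u·v - 2·v^2 + 4, -4·u^2 - 4·u·v + 2·v], [-4·v^2 + 2·v - 4, -8·u·v + 2·u - 4·v]].
At the point, J = [[-6.000, -6.000], [-6.000, -10.000]] (det J = 24.000).
Solving J·Δ = −F gives Δ = (2.917, -2.750).
Then the next iterate is (u, v)₁ = (3.917, -1.750).

(3.917, -1.750)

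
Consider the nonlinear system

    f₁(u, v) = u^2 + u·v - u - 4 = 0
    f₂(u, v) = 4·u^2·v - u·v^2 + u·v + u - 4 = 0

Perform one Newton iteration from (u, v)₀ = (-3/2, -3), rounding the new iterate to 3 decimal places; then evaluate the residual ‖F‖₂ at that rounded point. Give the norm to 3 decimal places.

4.283

At (-3/2, -3): F = (4.250, -14.500).
Jacobian J = [[2·u + v - 1, u], [8·u·v - v^2 + v + 1, 4·u^2 - 2·u·v + u]].
At the point, J = [[-7.000, -1.500], [25.000, -1.500]] (det J = 48.000).
Solving J·Δ = −F gives Δ = (0.586, 0.099).
Then the next iterate is (u, v)₁ = (-0.914, -2.901).
Re-evaluating at (-0.914, -2.901): F = (0.40091, -4.26438), so ‖F‖₂ = 4.283.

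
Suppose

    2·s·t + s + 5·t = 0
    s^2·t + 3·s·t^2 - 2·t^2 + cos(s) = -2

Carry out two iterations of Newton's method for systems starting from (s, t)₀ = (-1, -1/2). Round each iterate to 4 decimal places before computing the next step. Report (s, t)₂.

(-0.0124, 1.4539)

At (-1, -1/2): F = (-2.5000, 0.790302).
Jacobian J = [[2·t + 1, 2·s + 5], [2·s·t + 3·t^2 - sin(s), s^2 + 6·s·t - 4·t]].
At the point, J = [[0.0000, 3.0000], [2.591471, 6.0000]] (det J = -7.774413).
Solving J·Δ = −F gives Δ = (-2.2344, 0.8333).
Then the next iterate is (s, t)₁ = (-3.2344, 0.3333).
Round to (-3.2344, 0.3333) and repeat: F = (-3.723951, 3.190974), J = [[1.6666, -1.4688], [-1.915459, 2.659990]].
Δ = (3.2220, 1.1206), so (s, t)₂ = (-0.0124, 1.4539).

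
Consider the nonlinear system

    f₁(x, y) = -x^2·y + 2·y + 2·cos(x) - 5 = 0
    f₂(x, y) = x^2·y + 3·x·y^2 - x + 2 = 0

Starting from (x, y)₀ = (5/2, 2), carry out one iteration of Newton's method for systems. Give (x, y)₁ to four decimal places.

(1.3348, 1.5164)

At (5/2, 2): F = (-15.102287, 42.0000).
Jacobian J = [[-2·x·y - 2·sin(x), -x^2 + 2], [2·x·y + 3·y^2 - 1, x^2 + 6·x·y]].
At the point, J = [[-11.196944, -4.2500], [21.0000, 36.2500]] (det J = -316.639230).
Solving J·Δ = −F gives Δ = (-1.1652, -0.4836).
Then the next iterate is (x, y)₁ = (1.3348, 1.5164).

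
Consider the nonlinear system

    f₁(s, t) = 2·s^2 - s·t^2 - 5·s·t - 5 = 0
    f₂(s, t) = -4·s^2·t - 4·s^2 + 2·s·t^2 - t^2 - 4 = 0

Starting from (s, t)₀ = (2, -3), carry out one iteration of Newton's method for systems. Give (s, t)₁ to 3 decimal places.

(0.924, -2.965)

At (2, -3): F = (15.000, 55.000).
Jacobian J = [[4·s - t^2 - 5·t, -2·s·t - 5·s], [-8·s·t - 8·s + 2·t^2, -4·s^2 + 4·s·t - 2·t]].
At the point, J = [[14.000, 2.000], [50.000, -34.000]] (det J = -576.000).
Solving J·Δ = −F gives Δ = (-1.076, 0.035).
Then the next iterate is (s, t)₁ = (0.924, -2.965).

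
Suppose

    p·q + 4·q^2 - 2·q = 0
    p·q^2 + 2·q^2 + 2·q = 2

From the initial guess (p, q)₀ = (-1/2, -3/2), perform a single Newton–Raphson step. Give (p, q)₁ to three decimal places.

At (-1/2, -3/2): F = (12.750, -1.625).
Jacobian J = [[q, p + 8·q - 2], [q^2, 2·p·q + 4·q + 2]].
At the point, J = [[-1.500, -14.500], [2.250, -2.500]] (det J = 36.375).
Solving J·Δ = −F gives Δ = (1.524, 0.722).
Then the next iterate is (p, q)₁ = (1.024, -0.778).

(1.024, -0.778)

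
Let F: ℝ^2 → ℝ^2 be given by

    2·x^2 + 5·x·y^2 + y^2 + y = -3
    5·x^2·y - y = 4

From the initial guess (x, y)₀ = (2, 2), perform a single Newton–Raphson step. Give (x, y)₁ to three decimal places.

(1.647, 0.953)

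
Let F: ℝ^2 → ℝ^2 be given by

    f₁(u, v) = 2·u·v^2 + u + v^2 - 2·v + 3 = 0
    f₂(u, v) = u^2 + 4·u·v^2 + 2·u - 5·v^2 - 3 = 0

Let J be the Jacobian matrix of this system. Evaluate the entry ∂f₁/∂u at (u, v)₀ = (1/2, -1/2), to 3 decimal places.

1.500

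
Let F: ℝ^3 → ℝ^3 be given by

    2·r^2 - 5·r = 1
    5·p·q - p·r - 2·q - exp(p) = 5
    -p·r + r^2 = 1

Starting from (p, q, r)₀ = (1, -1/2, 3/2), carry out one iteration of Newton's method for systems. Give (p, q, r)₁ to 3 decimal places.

(6.167, 15.976, 5.500)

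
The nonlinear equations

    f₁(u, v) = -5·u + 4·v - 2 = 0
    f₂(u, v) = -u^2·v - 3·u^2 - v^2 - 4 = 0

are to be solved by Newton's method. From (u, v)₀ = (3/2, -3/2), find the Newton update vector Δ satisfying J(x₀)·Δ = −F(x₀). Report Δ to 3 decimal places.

At (3/2, -3/2): F = (-15.500, -9.625).
Jacobian J = [[-5, 4], [-2·u·v - 6·u, -u^2 - 2·v]].
At the point, J = [[-5.000, 4.000], [-4.500, 0.750]] (det J = 14.250).
Solving J·Δ = −F gives Δ = (-1.886, 1.518).

(-1.886, 1.518)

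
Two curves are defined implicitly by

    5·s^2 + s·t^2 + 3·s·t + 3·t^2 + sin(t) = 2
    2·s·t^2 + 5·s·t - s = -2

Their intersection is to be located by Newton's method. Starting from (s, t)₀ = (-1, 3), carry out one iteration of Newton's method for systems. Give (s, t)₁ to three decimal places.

(-0.914, 1.398)

At (-1, 3): F = (12.14112, -30.000).
Jacobian J = [[10·s + t^2 + 3·t, 2·s·t + 3·s + 6·t + cos(t)], [2·t^2 + 5·t - 1, 4·s·t + 5·s]].
At the point, J = [[8.000, 8.01001], [32.000, -17.000]] (det J = -392.32024).
Solving J·Δ = −F gives Δ = (0.086, -1.602).
Then the next iterate is (s, t)₁ = (-0.914, 1.398).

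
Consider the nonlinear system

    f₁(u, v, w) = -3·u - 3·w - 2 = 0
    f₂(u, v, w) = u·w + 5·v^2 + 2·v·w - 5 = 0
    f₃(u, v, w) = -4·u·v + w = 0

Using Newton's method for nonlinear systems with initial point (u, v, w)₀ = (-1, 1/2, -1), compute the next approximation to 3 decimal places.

(3.400, 3.217, -4.067)

At (-1, 1/2, -1): F = (4.000, -3.750, 1.000).
Jacobian J = [[-3, 0, -3], [w, 10·v + 2·w, u + 2·v], [-4·v, -4·u, 1]].
At the point, J = [[-3.000, 0.000, -3.000], [-1.000, 3.000, 0.000], [-2.000, 4.000, 1.000]] (det J = -15.000).
Solving J·Δ = −F gives Δ = (4.400, 2.717, -3.067).
Then the next iterate is (u, v, w)₁ = (3.400, 3.217, -4.067).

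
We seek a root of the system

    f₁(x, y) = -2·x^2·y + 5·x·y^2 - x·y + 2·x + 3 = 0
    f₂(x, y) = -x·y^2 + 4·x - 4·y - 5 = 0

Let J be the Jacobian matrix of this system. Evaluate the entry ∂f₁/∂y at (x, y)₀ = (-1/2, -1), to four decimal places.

∂f₁/∂y = -2·x^2 + 10·x·y - x.
At (-1/2, -1) this is 5.0000.

5.0000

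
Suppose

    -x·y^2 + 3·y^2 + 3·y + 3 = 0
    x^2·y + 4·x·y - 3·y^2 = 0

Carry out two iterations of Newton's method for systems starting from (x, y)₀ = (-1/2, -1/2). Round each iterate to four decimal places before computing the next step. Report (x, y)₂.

At (-1/2, -1/2): F = (2.3750, 0.1250).
Jacobian J = [[-y^2, -2·x·y + 6·y + 3], [2·x·y + 4·y, x^2 + 4·x - 6·y]].
At the point, J = [[-0.2500, -0.5000], [-1.5000, 1.2500]] (det J = -1.0625).
Solving J·Δ = −F gives Δ = (2.8529, 3.3235).
Then the next iterate is (x, y)₁ = (2.3529, 2.8235).
Round to (2.3529, 2.8235) and repeat: F = (16.629280, 18.288483), J = [[-7.972152, 6.654174], [24.580826, -1.993262]].
Δ = (-1.0485, -3.7553), so (x, y)₂ = (1.3044, -0.9318).

(1.3044, -0.9318)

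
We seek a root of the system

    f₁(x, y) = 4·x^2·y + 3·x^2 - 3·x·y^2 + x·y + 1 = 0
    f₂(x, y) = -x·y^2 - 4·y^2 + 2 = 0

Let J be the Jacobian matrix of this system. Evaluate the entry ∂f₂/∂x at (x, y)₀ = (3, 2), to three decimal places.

∂f₂/∂x = -y^2.
At (3, 2) this is -4.000.

-4.000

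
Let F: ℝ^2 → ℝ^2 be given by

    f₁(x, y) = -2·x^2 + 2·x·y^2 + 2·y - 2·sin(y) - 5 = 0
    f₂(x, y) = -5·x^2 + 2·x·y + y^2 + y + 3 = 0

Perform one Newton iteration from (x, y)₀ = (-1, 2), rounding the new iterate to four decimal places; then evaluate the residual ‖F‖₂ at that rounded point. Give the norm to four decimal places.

At (-1, 2): F = (-12.818595, 0.0000).
Jacobian J = [[-4·x + 2·y^2, 4·x·y - 2·cos(y) + 2], [-10·x + 2·y, 2·x + 2·y + 1]].
At the point, J = [[12.0000, -5.167706], [14.0000, 3.0000]] (det J = 108.347889).
Solving J·Δ = −F gives Δ = (0.3549, -1.6563).
Then the next iterate is (x, y)₁ = (-0.6451, 0.3437).
Re-evaluating at (-0.6451, 0.3437): F = (-5.971265, 0.937618), so ‖F‖₂ = 6.0444.

6.0444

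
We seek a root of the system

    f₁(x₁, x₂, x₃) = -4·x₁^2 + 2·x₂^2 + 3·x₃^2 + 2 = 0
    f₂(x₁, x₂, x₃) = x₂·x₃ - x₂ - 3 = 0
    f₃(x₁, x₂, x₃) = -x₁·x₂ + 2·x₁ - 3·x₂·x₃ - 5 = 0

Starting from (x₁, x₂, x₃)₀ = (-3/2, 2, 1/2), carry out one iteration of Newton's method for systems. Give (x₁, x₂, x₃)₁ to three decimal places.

(7.576, -11.333, -0.833)

At (-3/2, 2, 1/2): F = (1.750, -4.000, -8.000).
Jacobian J = [[-8·x₁, 4·x₂, 6·x₃], [0, x₃ - 1, x₂], [-x₂ + 2, -x₁ - 3·x₃, -3·x₂]].
At the point, J = [[12.000, 8.000, 3.000], [0.000, -0.500, 2.000], [0.000, 0.000, -6.000]] (det J = 36.000).
Solving J·Δ = −F gives Δ = (9.076, -13.333, -1.333).
Then the next iterate is (x₁, x₂, x₃)₁ = (7.576, -11.333, -0.833).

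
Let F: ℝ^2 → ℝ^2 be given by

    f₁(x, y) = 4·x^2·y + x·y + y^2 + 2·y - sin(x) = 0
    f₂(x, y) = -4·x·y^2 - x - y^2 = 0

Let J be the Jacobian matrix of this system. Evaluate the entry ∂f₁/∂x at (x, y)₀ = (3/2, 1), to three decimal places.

∂f₁/∂x = 8·x·y + y - cos(x).
At (3/2, 1) this is 12.929.

12.929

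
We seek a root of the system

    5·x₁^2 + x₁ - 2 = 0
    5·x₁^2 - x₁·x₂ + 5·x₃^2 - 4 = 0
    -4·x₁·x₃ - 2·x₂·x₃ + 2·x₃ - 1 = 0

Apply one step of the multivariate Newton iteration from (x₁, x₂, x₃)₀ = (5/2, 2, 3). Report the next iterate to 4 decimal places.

At (5/2, 2, 3): F = (31.7500, 67.2500, -37.0000).
Jacobian J = [[10·x₁ + 1, 0, 0], [10·x₁ - x₂, -x₁, 10·x₃], [-4·x₃, -2·x₃, -4·x₁ - 2·x₂ + 2]].
At the point, J = [[26.0000, 0.0000, 0.0000], [23.0000, -2.5000, 30.0000], [-12.0000, -6.0000, -12.0000]] (det J = 5460.0000).
Solving J·Δ = −F gives Δ = (-1.2212, -0.9544, -1.3850).
Then the next iterate is (x₁, x₂, x₃)₁ = (1.2788, 1.0456, 1.6150).

(1.2788, 1.0456, 1.6150)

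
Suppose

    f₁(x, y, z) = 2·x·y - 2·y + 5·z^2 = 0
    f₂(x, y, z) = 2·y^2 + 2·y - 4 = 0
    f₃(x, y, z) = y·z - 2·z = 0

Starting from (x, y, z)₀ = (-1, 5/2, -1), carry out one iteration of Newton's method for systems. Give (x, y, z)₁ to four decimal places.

(-3.4000, 1.3750, -2.2500)

At (-1, 5/2, -1): F = (-5.0000, 13.5000, -0.5000).
Jacobian J = [[2·y, 2·x - 2, 10·z], [0, 4·y + 2, 0], [0, z, y - 2]].
At the point, J = [[5.0000, -4.0000, -10.0000], [0.0000, 12.0000, 0.0000], [0.0000, -1.0000, 0.5000]] (det J = 30.0000).
Solving J·Δ = −F gives Δ = (-2.4000, -1.1250, -1.2500).
Then the next iterate is (x, y, z)₁ = (-3.4000, 1.3750, -2.2500).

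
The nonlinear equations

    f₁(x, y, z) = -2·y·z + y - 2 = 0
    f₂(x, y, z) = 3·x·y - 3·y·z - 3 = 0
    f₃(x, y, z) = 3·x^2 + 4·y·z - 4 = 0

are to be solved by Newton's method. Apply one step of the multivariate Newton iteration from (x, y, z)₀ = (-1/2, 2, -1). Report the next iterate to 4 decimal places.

(6.7500, 14.5000, 9.3750)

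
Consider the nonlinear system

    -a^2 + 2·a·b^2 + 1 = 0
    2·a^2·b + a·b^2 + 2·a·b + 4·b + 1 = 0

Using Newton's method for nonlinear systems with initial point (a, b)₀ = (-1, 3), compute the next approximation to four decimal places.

(20.0000, 36.5000)

At (-1, 3): F = (-18.0000, 4.0000).
Jacobian J = [[-2·a + 2·b^2, 4·a·b], [4·a·b + b^2 + 2·b, 2·a^2 + 2·a·b + 2·a + 4]].
At the point, J = [[20.0000, -12.0000], [3.0000, -2.0000]] (det J = -4.0000).
Solving J·Δ = −F gives Δ = (21.0000, 33.5000).
Then the next iterate is (a, b)₁ = (20.0000, 36.5000).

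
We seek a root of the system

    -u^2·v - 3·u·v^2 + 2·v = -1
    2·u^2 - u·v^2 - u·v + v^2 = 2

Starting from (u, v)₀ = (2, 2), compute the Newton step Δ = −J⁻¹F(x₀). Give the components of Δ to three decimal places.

At (2, 2): F = (-27.000, -2.000).
Jacobian J = [[-2·u·v - 3·v^2, -u^2 - 6·u·v + 2], [4·u - v^2 - v, -2·u·v - u + 2·v]].
At the point, J = [[-20.000, -26.000], [2.000, -6.000]] (det J = 172.000).
Solving J·Δ = −F gives Δ = (-0.640, -0.547).

(-0.640, -0.547)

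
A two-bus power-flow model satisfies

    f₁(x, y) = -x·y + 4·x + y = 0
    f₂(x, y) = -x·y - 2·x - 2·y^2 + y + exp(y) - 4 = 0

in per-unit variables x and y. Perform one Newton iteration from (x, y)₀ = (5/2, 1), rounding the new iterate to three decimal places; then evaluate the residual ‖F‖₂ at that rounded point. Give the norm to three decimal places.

At (5/2, 1): F = (8.500, -9.78172).
Jacobian J = [[-y + 4, -x + 1], [-y - 2, -x - 4·y + exp(y) + 1]].
At the point, J = [[3.000, -1.500], [-3.000, -2.78172]] (det J = -12.84515).
Solving J·Δ = −F gives Δ = (-2.983, -0.299).
Then the next iterate is (x, y)₁ = (-0.483, 0.701).
Re-evaluating at (-0.483, 0.701): F = (-0.89242, -0.96145), so ‖F‖₂ = 1.312.

1.312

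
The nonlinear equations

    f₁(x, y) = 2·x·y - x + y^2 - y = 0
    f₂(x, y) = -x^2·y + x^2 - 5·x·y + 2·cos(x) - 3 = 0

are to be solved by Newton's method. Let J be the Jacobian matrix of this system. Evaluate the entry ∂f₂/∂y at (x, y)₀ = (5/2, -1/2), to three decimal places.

-18.750

∂f₂/∂y = -x^2 - 5·x.
At (5/2, -1/2) this is -18.750.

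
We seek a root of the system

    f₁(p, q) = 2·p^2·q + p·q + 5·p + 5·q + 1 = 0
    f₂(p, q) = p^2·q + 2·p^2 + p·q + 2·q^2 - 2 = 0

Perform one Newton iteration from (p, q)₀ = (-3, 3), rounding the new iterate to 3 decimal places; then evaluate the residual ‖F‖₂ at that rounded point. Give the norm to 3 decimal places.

362.059

At (-3, 3): F = (46.000, 52.000).
Jacobian J = [[4·p·q + q + 5, 2·p^2 + p + 5], [2·p·q + 4·p + q, p^2 + p + 4·q]].
At the point, J = [[-28.000, 20.000], [-27.000, 18.000]] (det J = 36.000).
Solving J·Δ = −F gives Δ = (5.889, 5.944).
Then the next iterate is (p, q)₁ = (2.889, 8.944).
Re-evaluating at (2.889, 8.944): F = (235.30321, 275.17163), so ‖F‖₂ = 362.059.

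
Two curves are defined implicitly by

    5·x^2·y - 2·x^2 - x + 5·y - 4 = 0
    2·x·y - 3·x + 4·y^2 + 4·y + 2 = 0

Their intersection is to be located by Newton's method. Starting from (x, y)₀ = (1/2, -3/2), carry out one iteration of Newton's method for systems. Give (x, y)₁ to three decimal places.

(-0.294, -0.534)

At (1/2, -3/2): F = (-14.375, 2.000).
Jacobian J = [[10·x·y - 4·x - 1, 5·x^2 + 5], [2·y - 3, 2·x + 8·y + 4]].
At the point, J = [[-10.500, 6.250], [-6.000, -7.000]] (det J = 111.000).
Solving J·Δ = −F gives Δ = (-0.794, 0.966).
Then the next iterate is (x, y)₁ = (-0.294, -0.534).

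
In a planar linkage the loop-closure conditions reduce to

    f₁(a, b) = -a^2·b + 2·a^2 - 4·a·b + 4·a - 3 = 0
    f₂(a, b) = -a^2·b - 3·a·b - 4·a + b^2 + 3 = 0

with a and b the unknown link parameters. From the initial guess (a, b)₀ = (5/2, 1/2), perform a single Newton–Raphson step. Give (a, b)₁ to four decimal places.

At (5/2, 1/2): F = (11.3750, -13.6250).
Jacobian J = [[-2·a·b + 4·a - 4·b + 4, -a^2 - 4·a], [-2·a·b - 3·b - 4, -a^2 - 3·a + 2·b]].
At the point, J = [[9.5000, -16.2500], [-8.0000, -12.7500]] (det J = -251.1250).
Solving J·Δ = −F gives Δ = (-1.4592, -0.1531).
Then the next iterate is (a, b)₁ = (1.0408, 0.3469).

(1.0408, 0.3469)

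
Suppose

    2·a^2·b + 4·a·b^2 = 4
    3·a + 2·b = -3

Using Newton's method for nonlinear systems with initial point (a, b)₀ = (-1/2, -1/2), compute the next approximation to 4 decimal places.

At (-1/2, -1/2): F = (-4.7500, 0.5000).
Jacobian J = [[4·a·b + 4·b^2, 2·a^2 + 8·a·b], [3, 2]].
At the point, J = [[2.0000, 2.5000], [3.0000, 2.0000]] (det J = -3.5000).
Solving J·Δ = −F gives Δ = (-3.0714, 4.3571).
Then the next iterate is (a, b)₁ = (-3.5714, 3.8571).

(-3.5714, 3.8571)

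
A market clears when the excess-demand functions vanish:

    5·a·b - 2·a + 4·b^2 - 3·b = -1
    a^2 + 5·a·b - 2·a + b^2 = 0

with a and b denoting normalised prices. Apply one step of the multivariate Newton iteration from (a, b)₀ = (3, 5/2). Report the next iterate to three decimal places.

(1.440, 1.449)

At (3, 5/2): F = (50.000, 46.750).
Jacobian J = [[5·b - 2, 5·a + 8·b - 3], [2·a + 5·b - 2, 5·a + 2·b]].
At the point, J = [[10.500, 32.000], [16.500, 20.000]] (det J = -318.000).
Solving J·Δ = −F gives Δ = (-1.560, -1.051).
Then the next iterate is (a, b)₁ = (1.440, 1.449).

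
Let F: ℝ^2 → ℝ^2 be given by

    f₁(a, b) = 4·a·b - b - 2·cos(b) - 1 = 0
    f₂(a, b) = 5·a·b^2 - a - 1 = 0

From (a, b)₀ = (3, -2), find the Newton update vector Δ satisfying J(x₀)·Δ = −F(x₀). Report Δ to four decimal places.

(-2.6702, 0.0878)

At (3, -2): F = (-22.167706, 56.0000).
Jacobian J = [[4·b, 4·a + 2·sin(b) - 1], [5·b^2 - 1, 10·a·b]].
At the point, J = [[-8.0000, 9.181405], [19.0000, -60.0000]] (det J = 305.553302).
Solving J·Δ = −F gives Δ = (-2.6702, 0.0878).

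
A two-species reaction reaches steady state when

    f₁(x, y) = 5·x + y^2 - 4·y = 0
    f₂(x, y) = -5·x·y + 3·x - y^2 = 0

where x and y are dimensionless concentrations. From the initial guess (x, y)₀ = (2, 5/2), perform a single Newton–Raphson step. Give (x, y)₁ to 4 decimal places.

At (2, 5/2): F = (6.2500, -25.2500).
Jacobian J = [[5, 2·y - 4], [-5·y + 3, -5·x - 2·y]].
At the point, J = [[5.0000, 1.0000], [-9.5000, -15.0000]] (det J = -65.5000).
Solving J·Δ = −F gives Δ = (-1.0458, -1.0210).
Then the next iterate is (x, y)₁ = (0.9542, 1.4790).

(0.9542, 1.4790)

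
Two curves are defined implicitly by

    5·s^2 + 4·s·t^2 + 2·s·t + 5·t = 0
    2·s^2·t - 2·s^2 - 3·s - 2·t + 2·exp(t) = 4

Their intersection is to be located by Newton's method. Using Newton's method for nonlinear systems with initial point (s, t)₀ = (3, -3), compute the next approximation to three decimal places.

(1.657, -2.354)

At (3, -3): F = (120.000, -78.90043).
Jacobian J = [[10·s + 4·t^2 + 2·t, 8·s·t + 2·s + 5], [4·s·t - 4·s - 3, 2·s^2 + 2·exp(t) - 2]].
At the point, J = [[60.000, -61.000], [-51.000, 16.09957]] (det J = -2145.02555).
Solving J·Δ = −F gives Δ = (-1.343, 0.646).
Then the next iterate is (s, t)₁ = (1.657, -2.354).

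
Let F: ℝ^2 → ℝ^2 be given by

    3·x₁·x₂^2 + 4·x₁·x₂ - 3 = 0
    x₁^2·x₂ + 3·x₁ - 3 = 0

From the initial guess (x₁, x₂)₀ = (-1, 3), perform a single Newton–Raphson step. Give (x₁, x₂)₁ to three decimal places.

(-5.000, -6.000)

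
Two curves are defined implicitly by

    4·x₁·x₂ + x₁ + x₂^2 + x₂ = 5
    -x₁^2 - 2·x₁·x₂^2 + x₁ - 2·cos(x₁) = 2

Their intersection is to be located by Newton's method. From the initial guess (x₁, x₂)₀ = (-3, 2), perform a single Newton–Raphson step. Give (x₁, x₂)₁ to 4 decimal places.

(-0.3909, 1.6402)

At (-3, 2): F = (-26.0000, 11.979985).
Jacobian J = [[4·x₂ + 1, 4·x₁ + 2·x₂ + 1], [-2·x₁ - 2·x₂^2 + 2·sin(x₁) + 1, -4·x₁·x₂]].
At the point, J = [[9.0000, -7.0000], [-1.282240, 24.0000]] (det J = 207.024320).
Solving J·Δ = −F gives Δ = (2.6091, -0.3598).
Then the next iterate is (x₁, x₂)₁ = (-0.3909, 1.6402).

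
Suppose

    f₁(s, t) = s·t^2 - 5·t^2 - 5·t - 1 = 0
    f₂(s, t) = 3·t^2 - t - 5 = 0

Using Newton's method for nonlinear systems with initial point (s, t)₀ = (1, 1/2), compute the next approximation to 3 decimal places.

At (1, 1/2): F = (-4.500, -4.750).
Jacobian J = [[t^2, 2·s·t - 10·t - 5], [0, 6·t - 1]].
At the point, J = [[0.250, -9.000], [0.000, 2.000]] (det J = 0.500).
Solving J·Δ = −F gives Δ = (103.500, 2.375).
Then the next iterate is (s, t)₁ = (104.500, 2.875).

(104.500, 2.875)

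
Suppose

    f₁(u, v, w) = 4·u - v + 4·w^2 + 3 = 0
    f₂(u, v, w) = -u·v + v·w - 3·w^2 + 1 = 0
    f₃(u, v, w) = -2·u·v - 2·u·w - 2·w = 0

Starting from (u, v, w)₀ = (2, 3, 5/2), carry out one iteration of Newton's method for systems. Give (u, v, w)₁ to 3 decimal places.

At (2, 3, 5/2): F = (33.000, -16.250, -27.000).
Jacobian J = [[4, -1, 8·w], [-v, -u + w, v - 6·w], [-2·v - 2·w, -2·u, -2·u - 2]].
At the point, J = [[4.000, -1.000, 20.000], [-3.000, 0.500, -12.000], [-11.000, -4.000, -6.000]] (det J = 32.000).
Solving J·Δ = −F gives Δ = (10.609, -28.156, -5.180).
Then the next iterate is (u, v, w)₁ = (12.609, -25.156, -2.680).

(12.609, -25.156, -2.680)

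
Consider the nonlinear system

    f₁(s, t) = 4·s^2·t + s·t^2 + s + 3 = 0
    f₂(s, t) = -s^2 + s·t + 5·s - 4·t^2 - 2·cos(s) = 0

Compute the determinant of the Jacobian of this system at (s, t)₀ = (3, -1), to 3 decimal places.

-190.467

J = [[8·s·t + t^2 + 1, 4·s^2 + 2·s·t], [-2·s + t + 2·sin(s) + 5, s - 8·t]].
At the point, J = [[-22.000, 30.000], [-1.71776, 11.000]].
det J = -190.467.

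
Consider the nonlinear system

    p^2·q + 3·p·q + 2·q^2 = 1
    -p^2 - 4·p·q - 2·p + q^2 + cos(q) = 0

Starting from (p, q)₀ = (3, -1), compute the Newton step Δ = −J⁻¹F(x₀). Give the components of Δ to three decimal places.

(-1.400, 0.315)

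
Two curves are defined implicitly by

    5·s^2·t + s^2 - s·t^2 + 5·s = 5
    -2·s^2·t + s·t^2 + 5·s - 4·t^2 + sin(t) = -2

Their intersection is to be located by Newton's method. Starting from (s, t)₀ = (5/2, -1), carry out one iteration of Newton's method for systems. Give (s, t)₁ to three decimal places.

(0.863, -1.171)

At (5/2, -1): F = (-20.000, 24.65853).
Jacobian J = [[10·s·t + 2·s - t^2 + 5, 5·s^2 - 2·s·t], [-4·s·t + t^2 + 5, -2·s^2 + 2·s·t - 8·t + cos(t)]].
At the point, J = [[-16.000, 36.250], [16.000, -8.95970]] (det J = -436.64484).
Solving J·Δ = −F gives Δ = (-1.637, -0.171).
Then the next iterate is (s, t)₁ = (0.863, -1.171).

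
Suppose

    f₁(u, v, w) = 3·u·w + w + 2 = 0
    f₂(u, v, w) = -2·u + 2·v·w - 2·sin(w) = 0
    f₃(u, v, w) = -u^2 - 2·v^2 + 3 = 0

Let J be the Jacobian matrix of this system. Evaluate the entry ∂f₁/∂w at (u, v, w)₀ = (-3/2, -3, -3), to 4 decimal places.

-3.5000

∂f₁/∂w = 3·u + 1.
At (-3/2, -3, -3) this is -3.5000.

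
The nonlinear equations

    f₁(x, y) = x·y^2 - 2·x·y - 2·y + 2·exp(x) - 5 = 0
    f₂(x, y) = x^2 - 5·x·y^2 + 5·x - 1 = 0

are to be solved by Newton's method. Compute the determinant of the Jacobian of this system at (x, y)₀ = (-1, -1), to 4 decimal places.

-33.3576

J = [[y^2 - 2·y + 2·exp(x), 2·x·y - 2·x - 2], [2·x - 5·y^2 + 5, -10·x·y]].
At the point, J = [[3.735759, 2.0000], [-2.0000, -10.0000]].
det J = -33.3576.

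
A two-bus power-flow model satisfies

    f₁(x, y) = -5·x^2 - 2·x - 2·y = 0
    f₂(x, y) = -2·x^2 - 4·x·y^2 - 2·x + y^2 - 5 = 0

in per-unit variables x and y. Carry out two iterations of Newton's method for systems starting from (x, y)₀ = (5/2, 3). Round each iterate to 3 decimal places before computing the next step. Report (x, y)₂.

(-0.066, 2.777)

At (5/2, 3): F = (-42.250, -103.500).
Jacobian J = [[-10·x - 2, -2], [-4·x - 4·y^2 - 2, -8·x·y + 2·y]].
At the point, J = [[-27.000, -2.000], [-48.000, -54.000]] (det J = 1362.000).
Solving J·Δ = −F gives Δ = (-1.523, -0.563).
Then the next iterate is (x, y)₁ = (0.977, 2.437).
Round to (0.977, 2.437) and repeat: F = (-11.60065, -26.13358), J = [[-11.770, -2.000], [-29.66388, -14.17359]].
Δ = (-1.043, 0.340), so (x, y)₂ = (-0.066, 2.777).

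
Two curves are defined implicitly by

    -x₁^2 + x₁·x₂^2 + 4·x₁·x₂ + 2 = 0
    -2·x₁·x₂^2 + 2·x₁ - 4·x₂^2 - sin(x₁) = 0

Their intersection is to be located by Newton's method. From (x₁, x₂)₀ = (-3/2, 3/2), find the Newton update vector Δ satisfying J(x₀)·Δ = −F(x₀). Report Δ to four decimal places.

(-0.1116, -1.3219)

At (-3/2, 3/2): F = (-12.6250, -4.252505).
Jacobian J = [[-2·x₁ + x₂^2 + 4·x₂, 2·x₁·x₂ + 4·x₁], [-2·x₂^2 - cos(x₁) + 2, -4·x₁·x₂ - 8·x₂]].
At the point, J = [[11.2500, -10.5000], [-2.570737, -3.0000]] (det J = -60.742741).
Solving J·Δ = −F gives Δ = (-0.1116, -1.3219).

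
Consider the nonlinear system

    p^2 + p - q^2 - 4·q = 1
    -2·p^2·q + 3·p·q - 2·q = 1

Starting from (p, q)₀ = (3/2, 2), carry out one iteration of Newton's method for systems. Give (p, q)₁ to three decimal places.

(1.116, 0.652)

At (3/2, 2): F = (-9.250, -5.000).
Jacobian J = [[2·p + 1, -2·q - 4], [-4·p·q + 3·q, -2·p^2 + 3·p - 2]].
At the point, J = [[4.000, -8.000], [-6.000, -2.000]] (det J = -56.000).
Solving J·Δ = −F gives Δ = (-0.384, -1.348).
Then the next iterate is (p, q)₁ = (1.116, 0.652).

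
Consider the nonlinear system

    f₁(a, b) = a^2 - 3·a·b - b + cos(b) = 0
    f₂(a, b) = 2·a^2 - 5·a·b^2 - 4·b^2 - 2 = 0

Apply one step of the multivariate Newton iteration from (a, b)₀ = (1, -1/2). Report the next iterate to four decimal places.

(0.3449, -0.0498)

At (1, -1/2): F = (3.877583, -2.2500).
Jacobian J = [[2·a - 3·b, -3·a - sin(b) - 1], [4·a - 5·b^2, -10·a·b - 8·b]].
At the point, J = [[3.5000, -3.520574], [2.7500, 9.0000]] (det J = 41.181580).
Solving J·Δ = −F gives Δ = (-0.6551, 0.4502).
Then the next iterate is (a, b)₁ = (0.3449, -0.0498).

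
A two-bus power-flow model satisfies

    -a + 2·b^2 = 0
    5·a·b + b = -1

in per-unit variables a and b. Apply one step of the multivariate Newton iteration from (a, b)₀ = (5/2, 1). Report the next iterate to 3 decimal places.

(0.567, 0.642)

At (5/2, 1): F = (-0.500, 14.500).
Jacobian J = [[-1, 4·b], [5·b, 5·a + 1]].
At the point, J = [[-1.000, 4.000], [5.000, 13.500]] (det J = -33.500).
Solving J·Δ = −F gives Δ = (-1.933, -0.358).
Then the next iterate is (a, b)₁ = (0.567, 0.642).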